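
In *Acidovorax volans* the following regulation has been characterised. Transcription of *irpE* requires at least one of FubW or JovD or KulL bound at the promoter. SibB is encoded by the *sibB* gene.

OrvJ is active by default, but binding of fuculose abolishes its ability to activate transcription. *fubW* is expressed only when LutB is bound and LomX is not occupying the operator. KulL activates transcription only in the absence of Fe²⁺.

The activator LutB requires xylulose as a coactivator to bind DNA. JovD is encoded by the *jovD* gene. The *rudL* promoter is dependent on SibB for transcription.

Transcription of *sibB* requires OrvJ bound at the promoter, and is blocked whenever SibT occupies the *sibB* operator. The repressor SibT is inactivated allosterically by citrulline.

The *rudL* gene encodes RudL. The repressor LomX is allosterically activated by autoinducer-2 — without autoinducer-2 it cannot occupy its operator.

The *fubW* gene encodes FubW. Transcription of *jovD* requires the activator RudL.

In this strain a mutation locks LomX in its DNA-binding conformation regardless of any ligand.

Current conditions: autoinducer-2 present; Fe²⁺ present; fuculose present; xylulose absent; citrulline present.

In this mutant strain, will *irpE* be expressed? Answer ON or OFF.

Xylulose is absent, so LutB is inactive.
LomX is constitutively active in this strain.
With repressor LomX bound, *fubW* is not transcribed.
So FubW is not produced.
Fuculose is present, so OrvJ is inactive.
Citrulline is present, so SibT is inactive.
Required activator OrvJ is absent, so *sibB* is not transcribed.
So SibB is not produced.
Required activator SibB is absent, so *rudL* is not transcribed.
So RudL is not produced.
Required activator RudL is absent, so *jovD* is not transcribed.
So JovD is not produced.
Fe²⁺ is present, so KulL is inactive.
No activator is available at the *irpE* promoter, so *irpE* is not transcribed.

OFF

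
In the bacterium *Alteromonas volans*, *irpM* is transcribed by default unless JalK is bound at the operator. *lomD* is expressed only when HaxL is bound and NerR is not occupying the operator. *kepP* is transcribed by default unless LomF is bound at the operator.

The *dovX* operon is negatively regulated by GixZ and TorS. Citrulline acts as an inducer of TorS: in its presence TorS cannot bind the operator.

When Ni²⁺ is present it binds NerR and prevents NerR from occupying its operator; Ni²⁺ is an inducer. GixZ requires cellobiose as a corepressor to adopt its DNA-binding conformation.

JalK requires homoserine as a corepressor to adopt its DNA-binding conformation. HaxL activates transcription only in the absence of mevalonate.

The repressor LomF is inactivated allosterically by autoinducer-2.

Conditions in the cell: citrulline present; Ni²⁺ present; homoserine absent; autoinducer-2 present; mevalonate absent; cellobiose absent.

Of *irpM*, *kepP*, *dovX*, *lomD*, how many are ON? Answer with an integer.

4

Homoserine is absent, so JalK is inactive.
With no repressor bound, *irpM* is transcribed.
→ *irpM* is ON.
Autoinducer-2 is present, so LomF is inactive.
With no repressor bound, *kepP* is transcribed.
→ *kepP* is ON.
Cellobiose is absent, so GixZ is inactive.
Citrulline is present, so TorS is inactive.
With no repressor bound, *dovX* is transcribed.
→ *dovX* is ON.
Mevalonate is absent, so HaxL is active.
Ni²⁺ is present, so NerR is inactive.
No repressor is bound and HaxL is active, so *lomD* is transcribed.
→ *lomD* is ON.
4 of the 4 genes are transcribed.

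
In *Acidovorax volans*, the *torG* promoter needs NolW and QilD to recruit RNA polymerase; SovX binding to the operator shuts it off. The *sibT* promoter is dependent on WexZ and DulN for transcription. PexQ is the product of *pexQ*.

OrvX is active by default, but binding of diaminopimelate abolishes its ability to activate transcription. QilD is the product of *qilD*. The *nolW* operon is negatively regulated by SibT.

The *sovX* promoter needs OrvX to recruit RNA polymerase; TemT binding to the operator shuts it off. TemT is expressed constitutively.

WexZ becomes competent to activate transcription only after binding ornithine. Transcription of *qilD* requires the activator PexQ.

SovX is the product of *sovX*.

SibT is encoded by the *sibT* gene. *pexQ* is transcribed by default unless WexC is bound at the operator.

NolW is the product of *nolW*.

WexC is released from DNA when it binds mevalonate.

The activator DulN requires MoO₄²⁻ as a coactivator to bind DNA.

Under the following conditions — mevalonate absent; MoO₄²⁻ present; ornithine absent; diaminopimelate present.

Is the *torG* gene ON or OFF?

OFF

Ornithine is absent, so WexZ is inactive.
MoO₄²⁻ is present, so DulN is active.
Required activator WexZ is absent, so *sibT* is not transcribed.
So SibT is not produced.
With no repressor bound, *nolW* is transcribed.
So NolW is produced and active.
Mevalonate is absent, so WexC is active.
With repressor WexC bound, *pexQ* is not transcribed.
So PexQ is not produced.
Required activator PexQ is absent, so *qilD* is not transcribed.
So QilD is not produced.
TemT is produced constitutively and is active.
Diaminopimelate is present, so OrvX is inactive.
With repressor TemT bound, *sovX* is not transcribed.
So SovX is not produced.
Required activator QilD is absent, so *torG* is not transcribed.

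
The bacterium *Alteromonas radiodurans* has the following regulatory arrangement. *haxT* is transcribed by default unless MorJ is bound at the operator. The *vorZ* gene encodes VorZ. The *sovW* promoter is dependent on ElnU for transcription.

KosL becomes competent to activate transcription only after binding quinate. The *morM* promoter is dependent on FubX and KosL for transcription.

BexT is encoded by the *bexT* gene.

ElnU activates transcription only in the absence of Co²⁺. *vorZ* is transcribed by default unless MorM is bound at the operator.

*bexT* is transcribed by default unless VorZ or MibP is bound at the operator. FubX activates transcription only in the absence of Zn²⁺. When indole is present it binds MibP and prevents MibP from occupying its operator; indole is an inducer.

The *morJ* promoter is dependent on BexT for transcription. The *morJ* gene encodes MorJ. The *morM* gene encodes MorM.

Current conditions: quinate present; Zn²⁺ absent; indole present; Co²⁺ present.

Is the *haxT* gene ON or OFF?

OFF

Zn²⁺ is absent, so FubX is active.
Quinate is present, so KosL is active.
No repressor is bound and FubX and KosL are active, so *morM* is transcribed.
So MorM is produced and active.
With repressor MorM bound, *vorZ* is not transcribed.
So VorZ is not produced.
Indole is present, so MibP is inactive.
With no repressor bound, *bexT* is transcribed.
So BexT is produced and active.
No repressor is bound and BexT is active, so *morJ* is transcribed.
So MorJ is produced and active.
With repressor MorJ bound, *haxT* is not transcribed.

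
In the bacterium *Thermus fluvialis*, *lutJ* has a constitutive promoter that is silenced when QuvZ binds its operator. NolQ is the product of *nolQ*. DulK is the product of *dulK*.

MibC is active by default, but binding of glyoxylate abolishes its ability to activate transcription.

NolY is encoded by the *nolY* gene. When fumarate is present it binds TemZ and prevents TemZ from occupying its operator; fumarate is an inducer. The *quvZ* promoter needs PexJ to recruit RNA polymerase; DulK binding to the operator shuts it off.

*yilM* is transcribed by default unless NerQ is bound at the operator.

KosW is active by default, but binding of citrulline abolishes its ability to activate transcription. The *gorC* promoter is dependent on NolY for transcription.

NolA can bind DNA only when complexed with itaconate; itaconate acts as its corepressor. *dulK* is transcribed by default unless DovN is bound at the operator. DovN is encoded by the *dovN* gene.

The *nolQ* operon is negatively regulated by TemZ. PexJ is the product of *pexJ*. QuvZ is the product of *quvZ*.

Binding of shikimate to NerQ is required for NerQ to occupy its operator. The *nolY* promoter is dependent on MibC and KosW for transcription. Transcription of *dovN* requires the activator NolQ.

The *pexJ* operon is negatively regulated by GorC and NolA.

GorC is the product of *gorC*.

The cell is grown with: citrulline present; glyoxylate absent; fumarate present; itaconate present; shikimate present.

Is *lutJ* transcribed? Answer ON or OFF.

ON

Glyoxylate is absent, so MibC is active.
Citrulline is present, so KosW is inactive.
Required activator KosW is absent, so *nolY* is not transcribed.
So NolY is not produced.
Required activator NolY is absent, so *gorC* is not transcribed.
So GorC is not produced.
Itaconate is present, so NolA is active.
With repressor NolA bound, *pexJ* is not transcribed.
So PexJ is not produced.
Fumarate is present, so TemZ is inactive.
With no repressor bound, *nolQ* is transcribed.
So NolQ is produced and active.
No repressor is bound and NolQ is active, so *dovN* is transcribed.
So DovN is produced and active.
With repressor DovN bound, *dulK* is not transcribed.
So DulK is not produced.
Required activator PexJ is absent, so *quvZ* is not transcribed.
So QuvZ is not produced.
With no repressor bound, *lutJ* is transcribed.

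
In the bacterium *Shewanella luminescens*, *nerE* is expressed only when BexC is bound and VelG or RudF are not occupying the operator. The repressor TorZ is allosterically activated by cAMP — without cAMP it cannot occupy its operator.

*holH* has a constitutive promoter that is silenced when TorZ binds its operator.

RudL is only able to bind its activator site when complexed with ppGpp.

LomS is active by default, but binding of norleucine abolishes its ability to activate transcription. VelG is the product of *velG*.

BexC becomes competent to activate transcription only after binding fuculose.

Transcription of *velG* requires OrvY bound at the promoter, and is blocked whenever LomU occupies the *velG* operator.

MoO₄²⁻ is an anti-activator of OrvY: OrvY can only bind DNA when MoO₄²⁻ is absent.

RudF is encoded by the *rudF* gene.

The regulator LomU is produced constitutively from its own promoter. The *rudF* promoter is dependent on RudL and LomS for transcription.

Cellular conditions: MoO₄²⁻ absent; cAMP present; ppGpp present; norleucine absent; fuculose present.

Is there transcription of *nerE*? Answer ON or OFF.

OFF

MoO₄²⁻ is absent, so OrvY is active.
LomU is produced constitutively and is active.
With repressor LomU bound, *velG* is not transcribed.
So VelG is not produced.
ppGpp is present, so RudL is active.
Norleucine is absent, so LomS is active.
No repressor is bound and RudL and LomS are active, so *rudF* is transcribed.
So RudF is produced and active.
Fuculose is present, so BexC is active.
With repressor RudF bound, *nerE* is not transcribed.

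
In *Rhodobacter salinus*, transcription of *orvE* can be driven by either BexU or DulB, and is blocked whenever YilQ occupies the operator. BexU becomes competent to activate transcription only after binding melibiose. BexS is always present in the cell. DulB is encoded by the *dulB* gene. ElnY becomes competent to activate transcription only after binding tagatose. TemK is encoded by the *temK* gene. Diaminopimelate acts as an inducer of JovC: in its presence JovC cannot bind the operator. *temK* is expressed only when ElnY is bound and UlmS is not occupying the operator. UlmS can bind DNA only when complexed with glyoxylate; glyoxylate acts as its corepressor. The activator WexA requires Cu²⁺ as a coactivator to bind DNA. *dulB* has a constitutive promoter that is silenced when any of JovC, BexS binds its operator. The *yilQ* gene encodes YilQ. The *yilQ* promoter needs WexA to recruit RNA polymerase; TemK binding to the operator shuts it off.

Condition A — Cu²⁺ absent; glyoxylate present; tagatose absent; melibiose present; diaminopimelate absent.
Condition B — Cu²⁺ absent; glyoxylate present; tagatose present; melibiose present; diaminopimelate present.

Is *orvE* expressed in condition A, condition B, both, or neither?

Condition A:
Cu²⁺ is absent, so WexA is inactive.
Glyoxylate is present, so UlmS is active.
Tagatose is absent, so ElnY is inactive.
With repressor UlmS bound, *temK* is not transcribed.
So TemK is not produced.
Required activator WexA is absent, so *yilQ* is not transcribed.
So YilQ is not produced.
Melibiose is present, so BexU is active.
Diaminopimelate is absent, so JovC is active.
BexS is produced constitutively and is active.
With repressor JovC bound, *dulB* is not transcribed.
So DulB is not produced.
Activator BexU is present, so *orvE* is transcribed.
→ *orvE* is ON in A.
Condition B:
Cu²⁺ is absent, so WexA is inactive.
Glyoxylate is present, so UlmS is active.
Tagatose is present, so ElnY is active.
With repressor UlmS bound, *temK* is not transcribed.
So TemK is not produced.
Required activator WexA is absent, so *yilQ* is not transcribed.
So YilQ is not produced.
Melibiose is present, so BexU is active.
Diaminopimelate is present, so JovC is inactive.
BexS is produced constitutively and is active.
With repressor BexS bound, *dulB* is not transcribed.
So DulB is not produced.
Activator BexU is present, so *orvE* is transcribed.
→ *orvE* is ON in B.

both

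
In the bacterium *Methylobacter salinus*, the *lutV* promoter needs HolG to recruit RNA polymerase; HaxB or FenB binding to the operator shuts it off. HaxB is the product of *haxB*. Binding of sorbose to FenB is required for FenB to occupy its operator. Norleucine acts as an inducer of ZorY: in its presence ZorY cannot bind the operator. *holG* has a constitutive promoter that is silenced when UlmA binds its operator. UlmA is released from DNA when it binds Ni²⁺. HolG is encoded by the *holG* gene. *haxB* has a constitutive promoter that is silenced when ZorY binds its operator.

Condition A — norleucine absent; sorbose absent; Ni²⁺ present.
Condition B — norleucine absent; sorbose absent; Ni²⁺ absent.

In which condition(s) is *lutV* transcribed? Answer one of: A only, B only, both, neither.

A only

Condition A:
Norleucine is absent, so ZorY is active.
With repressor ZorY bound, *haxB* is not transcribed.
So HaxB is not produced.
Sorbose is absent, so FenB is inactive.
Ni²⁺ is present, so UlmA is inactive.
With no repressor bound, *holG* is transcribed.
So HolG is produced and active.
No repressor is bound and HolG is active, so *lutV* is transcribed.
→ *lutV* is ON in A.
Condition B:
Norleucine is absent, so ZorY is active.
With repressor ZorY bound, *haxB* is not transcribed.
So HaxB is not produced.
Sorbose is absent, so FenB is inactive.
Ni²⁺ is absent, so UlmA is active.
With repressor UlmA bound, *holG* is not transcribed.
So HolG is not produced.
Required activator HolG is absent, so *lutV* is not transcribed.
→ *lutV* is OFF in B.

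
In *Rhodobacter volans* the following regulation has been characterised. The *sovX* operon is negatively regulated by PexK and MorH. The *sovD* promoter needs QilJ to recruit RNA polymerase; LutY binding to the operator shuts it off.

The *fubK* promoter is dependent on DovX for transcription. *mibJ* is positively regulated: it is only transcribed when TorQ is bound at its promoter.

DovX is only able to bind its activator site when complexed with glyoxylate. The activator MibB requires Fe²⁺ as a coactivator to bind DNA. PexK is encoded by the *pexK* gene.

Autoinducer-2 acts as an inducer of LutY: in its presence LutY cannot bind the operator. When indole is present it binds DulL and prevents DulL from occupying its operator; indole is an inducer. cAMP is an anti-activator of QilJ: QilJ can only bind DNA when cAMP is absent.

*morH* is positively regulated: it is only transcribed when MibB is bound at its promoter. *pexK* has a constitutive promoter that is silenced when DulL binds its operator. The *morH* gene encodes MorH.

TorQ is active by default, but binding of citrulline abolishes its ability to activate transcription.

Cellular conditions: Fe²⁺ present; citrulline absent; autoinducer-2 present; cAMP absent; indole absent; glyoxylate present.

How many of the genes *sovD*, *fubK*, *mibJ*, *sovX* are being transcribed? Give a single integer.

3

Autoinducer-2 is present, so LutY is inactive.
cAMP is absent, so QilJ is active.
No repressor is bound and QilJ is active, so *sovD* is transcribed.
→ *sovD* is ON.
Glyoxylate is present, so DovX is active.
No repressor is bound and DovX is active, so *fubK* is transcribed.
→ *fubK* is ON.
Citrulline is absent, so TorQ is active.
No repressor is bound and TorQ is active, so *mibJ* is transcribed.
→ *mibJ* is ON.
Indole is absent, so DulL is active.
With repressor DulL bound, *pexK* is not transcribed.
So PexK is not produced.
Fe²⁺ is present, so MibB is active.
No repressor is bound and MibB is active, so *morH* is transcribed.
So MorH is produced and active.
With repressor MorH bound, *sovX* is not transcribed.
→ *sovX* is OFF.
3 of the 4 genes are transcribed.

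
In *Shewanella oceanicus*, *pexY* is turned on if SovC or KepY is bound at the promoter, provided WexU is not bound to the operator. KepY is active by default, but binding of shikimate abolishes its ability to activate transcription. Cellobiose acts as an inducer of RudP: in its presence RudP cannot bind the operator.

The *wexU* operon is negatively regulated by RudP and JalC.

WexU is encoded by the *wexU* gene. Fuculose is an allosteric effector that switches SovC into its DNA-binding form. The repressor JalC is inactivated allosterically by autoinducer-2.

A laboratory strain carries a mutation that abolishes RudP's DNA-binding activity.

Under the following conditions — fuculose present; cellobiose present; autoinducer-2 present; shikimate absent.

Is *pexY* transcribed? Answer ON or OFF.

Fuculose is present, so SovC is active.
Shikimate is absent, so KepY is active.
RudP is non-functional in this strain, so it has no effect.
Autoinducer-2 is present, so JalC is inactive.
With no repressor bound, *wexU* is transcribed.
So WexU is produced and active.
With repressor WexU bound, *pexY* is not transcribed.

OFF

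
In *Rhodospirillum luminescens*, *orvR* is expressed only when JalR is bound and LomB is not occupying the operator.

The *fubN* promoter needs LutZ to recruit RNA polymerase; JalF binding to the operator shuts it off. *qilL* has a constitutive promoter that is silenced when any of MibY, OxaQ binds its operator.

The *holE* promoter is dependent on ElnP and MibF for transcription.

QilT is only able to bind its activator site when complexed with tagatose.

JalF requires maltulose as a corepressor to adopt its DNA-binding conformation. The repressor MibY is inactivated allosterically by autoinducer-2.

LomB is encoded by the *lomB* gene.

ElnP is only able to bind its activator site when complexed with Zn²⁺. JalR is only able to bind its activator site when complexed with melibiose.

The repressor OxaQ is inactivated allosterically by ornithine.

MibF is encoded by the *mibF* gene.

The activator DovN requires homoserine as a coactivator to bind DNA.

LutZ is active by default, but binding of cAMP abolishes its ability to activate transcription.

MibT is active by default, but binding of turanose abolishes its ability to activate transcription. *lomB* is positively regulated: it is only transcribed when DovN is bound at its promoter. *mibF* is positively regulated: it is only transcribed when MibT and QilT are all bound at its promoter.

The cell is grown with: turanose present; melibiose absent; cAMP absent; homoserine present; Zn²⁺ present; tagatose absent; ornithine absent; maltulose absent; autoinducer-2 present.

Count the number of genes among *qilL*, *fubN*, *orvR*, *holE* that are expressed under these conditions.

1

Autoinducer-2 is present, so MibY is inactive.
Ornithine is absent, so OxaQ is active.
With repressor OxaQ bound, *qilL* is not transcribed.
→ *qilL* is OFF.
cAMP is absent, so LutZ is active.
Maltulose is absent, so JalF is inactive.
No repressor is bound and LutZ is active, so *fubN* is transcribed.
→ *fubN* is ON.
Homoserine is present, so DovN is active.
No repressor is bound and DovN is active, so *lomB* is transcribed.
So LomB is produced and active.
Melibiose is absent, so JalR is inactive.
With repressor LomB bound, *orvR* is not transcribed.
→ *orvR* is OFF.
Zn²⁺ is present, so ElnP is active.
Turanose is present, so MibT is inactive.
Tagatose is absent, so QilT is inactive.
Required activator MibT is absent, so *mibF* is not transcribed.
So MibF is not produced.
Required activator MibF is absent, so *holE* is not transcribed.
→ *holE* is OFF.
1 of the 4 genes is transcribed.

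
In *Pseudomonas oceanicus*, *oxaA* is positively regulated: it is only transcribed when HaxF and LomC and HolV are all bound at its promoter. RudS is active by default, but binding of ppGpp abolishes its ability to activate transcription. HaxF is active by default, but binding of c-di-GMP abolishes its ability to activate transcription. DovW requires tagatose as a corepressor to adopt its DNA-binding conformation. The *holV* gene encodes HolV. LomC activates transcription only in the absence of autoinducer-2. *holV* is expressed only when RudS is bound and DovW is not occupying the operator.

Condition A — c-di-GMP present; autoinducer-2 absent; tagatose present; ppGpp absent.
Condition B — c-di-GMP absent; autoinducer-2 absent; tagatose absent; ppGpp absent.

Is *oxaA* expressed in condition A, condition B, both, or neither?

B only

Condition A:
c-di-GMP is present, so HaxF is inactive.
Autoinducer-2 is absent, so LomC is active.
Tagatose is present, so DovW is active.
ppGpp is absent, so RudS is active.
With repressor DovW bound, *holV* is not transcribed.
So HolV is not produced.
Required activator HaxF is absent, so *oxaA* is not transcribed.
→ *oxaA* is OFF in A.
Condition B:
c-di-GMP is absent, so HaxF is active.
Autoinducer-2 is absent, so LomC is active.
Tagatose is absent, so DovW is inactive.
ppGpp is absent, so RudS is active.
No repressor is bound and RudS is active, so *holV* is transcribed.
So HolV is produced and active.
No repressor is bound and HaxF and LomC and HolV are active, so *oxaA* is transcribed.
→ *oxaA* is ON in B.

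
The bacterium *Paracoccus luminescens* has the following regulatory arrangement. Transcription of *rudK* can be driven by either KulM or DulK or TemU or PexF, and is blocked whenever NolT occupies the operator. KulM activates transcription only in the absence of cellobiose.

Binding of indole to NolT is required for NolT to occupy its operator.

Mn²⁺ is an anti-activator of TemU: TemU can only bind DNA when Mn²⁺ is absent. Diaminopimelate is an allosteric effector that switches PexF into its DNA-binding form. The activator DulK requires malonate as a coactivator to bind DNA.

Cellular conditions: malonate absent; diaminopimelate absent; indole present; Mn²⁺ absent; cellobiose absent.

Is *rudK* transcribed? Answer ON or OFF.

OFF

Cellobiose is absent, so KulM is active.
Indole is present, so NolT is active.
Malonate is absent, so DulK is inactive.
Mn²⁺ is absent, so TemU is active.
Diaminopimelate is absent, so PexF is inactive.
With repressor NolT bound, *rudK* is not transcribed.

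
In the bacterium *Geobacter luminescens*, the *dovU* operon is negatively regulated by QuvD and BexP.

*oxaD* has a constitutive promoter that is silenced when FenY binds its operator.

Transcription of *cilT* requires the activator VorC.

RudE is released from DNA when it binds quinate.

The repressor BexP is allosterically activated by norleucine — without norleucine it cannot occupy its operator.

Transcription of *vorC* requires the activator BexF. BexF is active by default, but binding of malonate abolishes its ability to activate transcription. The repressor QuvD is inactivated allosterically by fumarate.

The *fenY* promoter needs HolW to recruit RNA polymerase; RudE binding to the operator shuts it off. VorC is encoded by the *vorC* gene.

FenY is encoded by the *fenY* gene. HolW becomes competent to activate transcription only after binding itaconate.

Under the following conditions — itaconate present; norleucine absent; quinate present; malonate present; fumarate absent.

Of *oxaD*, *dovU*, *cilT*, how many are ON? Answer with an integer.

Itaconate is present, so HolW is active.
Quinate is present, so RudE is inactive.
No repressor is bound and HolW is active, so *fenY* is transcribed.
So FenY is produced and active.
With repressor FenY bound, *oxaD* is not transcribed.
→ *oxaD* is OFF.
Fumarate is absent, so QuvD is active.
Norleucine is absent, so BexP is inactive.
With repressor QuvD bound, *dovU* is not transcribed.
→ *dovU* is OFF.
Malonate is present, so BexF is inactive.
Required activator BexF is absent, so *vorC* is not transcribed.
So VorC is not produced.
Required activator VorC is absent, so *cilT* is not transcribed.
→ *cilT* is OFF.
0 of the 3 genes are transcribed.

0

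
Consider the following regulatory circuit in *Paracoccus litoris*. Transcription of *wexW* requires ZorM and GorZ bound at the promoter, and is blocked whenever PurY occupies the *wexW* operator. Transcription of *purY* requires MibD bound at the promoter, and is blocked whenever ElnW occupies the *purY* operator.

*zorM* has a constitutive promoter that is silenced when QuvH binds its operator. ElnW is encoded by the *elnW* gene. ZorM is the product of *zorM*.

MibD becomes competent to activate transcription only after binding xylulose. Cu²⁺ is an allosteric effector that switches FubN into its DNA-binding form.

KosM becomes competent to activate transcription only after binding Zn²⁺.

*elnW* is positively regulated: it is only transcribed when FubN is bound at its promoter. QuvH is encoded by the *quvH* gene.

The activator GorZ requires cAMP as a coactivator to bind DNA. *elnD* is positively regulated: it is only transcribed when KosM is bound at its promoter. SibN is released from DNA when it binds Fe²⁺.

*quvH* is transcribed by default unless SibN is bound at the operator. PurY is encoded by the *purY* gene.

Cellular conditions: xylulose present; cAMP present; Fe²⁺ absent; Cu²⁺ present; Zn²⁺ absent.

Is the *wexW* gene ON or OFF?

ON

Fe²⁺ is absent, so SibN is active.
With repressor SibN bound, *quvH* is not transcribed.
So QuvH is not produced.
With no repressor bound, *zorM* is transcribed.
So ZorM is produced and active.
cAMP is present, so GorZ is active.
Cu²⁺ is present, so FubN is active.
No repressor is bound and FubN is active, so *elnW* is transcribed.
So ElnW is produced and active.
Xylulose is present, so MibD is active.
With repressor ElnW bound, *purY* is not transcribed.
So PurY is not produced.
No repressor is bound and ZorM and GorZ are active, so *wexW* is transcribed.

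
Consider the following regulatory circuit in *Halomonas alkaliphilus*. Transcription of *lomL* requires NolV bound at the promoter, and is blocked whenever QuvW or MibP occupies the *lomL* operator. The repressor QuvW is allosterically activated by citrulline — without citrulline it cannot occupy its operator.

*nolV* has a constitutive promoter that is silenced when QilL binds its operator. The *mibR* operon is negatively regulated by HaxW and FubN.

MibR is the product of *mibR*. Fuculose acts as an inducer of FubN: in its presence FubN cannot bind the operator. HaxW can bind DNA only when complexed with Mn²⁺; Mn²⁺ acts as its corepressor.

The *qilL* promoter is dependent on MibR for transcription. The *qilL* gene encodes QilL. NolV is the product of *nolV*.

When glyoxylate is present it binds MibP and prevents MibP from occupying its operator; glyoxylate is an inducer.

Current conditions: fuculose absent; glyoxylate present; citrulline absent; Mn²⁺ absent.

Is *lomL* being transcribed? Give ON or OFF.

Citrulline is absent, so QuvW is inactive.
Mn²⁺ is absent, so HaxW is inactive.
Fuculose is absent, so FubN is active.
With repressor FubN bound, *mibR* is not transcribed.
So MibR is not produced.
Required activator MibR is absent, so *qilL* is not transcribed.
So QilL is not produced.
With no repressor bound, *nolV* is transcribed.
So NolV is produced and active.
Glyoxylate is present, so MibP is inactive.
No repressor is bound and NolV is active, so *lomL* is transcribed.

ON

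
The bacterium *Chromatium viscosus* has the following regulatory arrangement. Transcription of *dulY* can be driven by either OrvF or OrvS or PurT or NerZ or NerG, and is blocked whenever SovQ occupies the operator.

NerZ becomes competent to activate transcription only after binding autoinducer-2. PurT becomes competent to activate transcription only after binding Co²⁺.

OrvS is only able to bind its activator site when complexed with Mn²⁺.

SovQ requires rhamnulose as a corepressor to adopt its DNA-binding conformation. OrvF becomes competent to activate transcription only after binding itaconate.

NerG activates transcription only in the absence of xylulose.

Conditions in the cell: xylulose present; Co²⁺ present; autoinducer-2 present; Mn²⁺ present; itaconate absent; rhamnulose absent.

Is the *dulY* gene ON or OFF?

Itaconate is absent, so OrvF is inactive.
Mn²⁺ is present, so OrvS is active.
Co²⁺ is present, so PurT is active.
Rhamnulose is absent, so SovQ is inactive.
Autoinducer-2 is present, so NerZ is active.
Xylulose is present, so NerG is inactive.
Activator OrvS is present, so *dulY* is transcribed.

ON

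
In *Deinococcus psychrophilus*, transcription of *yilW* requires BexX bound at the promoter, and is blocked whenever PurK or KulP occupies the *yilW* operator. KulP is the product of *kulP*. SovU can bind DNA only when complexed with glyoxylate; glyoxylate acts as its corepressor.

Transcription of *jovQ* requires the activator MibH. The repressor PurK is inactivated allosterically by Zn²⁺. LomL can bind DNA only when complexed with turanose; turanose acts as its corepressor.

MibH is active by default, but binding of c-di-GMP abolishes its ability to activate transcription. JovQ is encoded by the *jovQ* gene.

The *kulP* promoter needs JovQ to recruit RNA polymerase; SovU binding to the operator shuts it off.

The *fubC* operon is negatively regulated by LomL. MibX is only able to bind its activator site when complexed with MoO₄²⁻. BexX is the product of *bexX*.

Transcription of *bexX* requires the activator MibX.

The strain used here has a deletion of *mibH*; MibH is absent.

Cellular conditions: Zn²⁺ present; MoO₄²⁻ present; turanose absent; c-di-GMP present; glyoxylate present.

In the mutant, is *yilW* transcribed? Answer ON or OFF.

ON

Zn²⁺ is present, so PurK is inactive.
MoO₄²⁻ is present, so MibX is active.
No repressor is bound and MibX is active, so *bexX* is transcribed.
So BexX is produced and active.
MibH is non-functional in this strain, so it has no effect.
Required activator MibH is absent, so *jovQ* is not transcribed.
So JovQ is not produced.
Glyoxylate is present, so SovU is active.
With repressor SovU bound, *kulP* is not transcribed.
So KulP is not produced.
No repressor is bound and BexX is active, so *yilW* is transcribed.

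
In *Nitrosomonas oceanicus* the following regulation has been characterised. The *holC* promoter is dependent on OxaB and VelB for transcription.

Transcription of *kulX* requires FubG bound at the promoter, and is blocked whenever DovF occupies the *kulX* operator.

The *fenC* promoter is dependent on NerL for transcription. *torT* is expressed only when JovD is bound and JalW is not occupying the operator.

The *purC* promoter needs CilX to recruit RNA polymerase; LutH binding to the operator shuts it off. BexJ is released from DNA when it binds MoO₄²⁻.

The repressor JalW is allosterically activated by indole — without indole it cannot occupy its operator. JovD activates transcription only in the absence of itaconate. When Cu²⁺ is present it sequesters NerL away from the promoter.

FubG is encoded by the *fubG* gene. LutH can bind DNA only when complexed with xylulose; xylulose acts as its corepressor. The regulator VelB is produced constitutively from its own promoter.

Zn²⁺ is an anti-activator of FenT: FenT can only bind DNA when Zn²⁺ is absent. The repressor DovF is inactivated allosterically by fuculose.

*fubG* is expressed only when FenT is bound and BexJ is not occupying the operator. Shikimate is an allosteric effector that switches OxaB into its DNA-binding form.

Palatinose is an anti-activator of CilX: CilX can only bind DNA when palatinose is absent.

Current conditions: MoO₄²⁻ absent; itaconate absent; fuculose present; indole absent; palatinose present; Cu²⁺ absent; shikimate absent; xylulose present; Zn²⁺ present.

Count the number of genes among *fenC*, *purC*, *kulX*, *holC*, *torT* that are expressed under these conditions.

2

Cu²⁺ is absent, so NerL is active.
No repressor is bound and NerL is active, so *fenC* is transcribed.
→ *fenC* is ON.
Palatinose is present, so CilX is inactive.
Xylulose is present, so LutH is active.
With repressor LutH bound, *purC* is not transcribed.
→ *purC* is OFF.
Fuculose is present, so DovF is inactive.
Zn²⁺ is present, so FenT is inactive.
MoO₄²⁻ is absent, so BexJ is active.
With repressor BexJ bound, *fubG* is not transcribed.
So FubG is not produced.
Required activator FubG is absent, so *kulX* is not transcribed.
→ *kulX* is OFF.
Shikimate is absent, so OxaB is inactive.
VelB is produced constitutively and is active.
Required activator OxaB is absent, so *holC* is not transcribed.
→ *holC* is OFF.
Itaconate is absent, so JovD is active.
Indole is absent, so JalW is inactive.
No repressor is bound and JovD is active, so *torT* is transcribed.
→ *torT* is ON.
2 of the 5 genes are transcribed.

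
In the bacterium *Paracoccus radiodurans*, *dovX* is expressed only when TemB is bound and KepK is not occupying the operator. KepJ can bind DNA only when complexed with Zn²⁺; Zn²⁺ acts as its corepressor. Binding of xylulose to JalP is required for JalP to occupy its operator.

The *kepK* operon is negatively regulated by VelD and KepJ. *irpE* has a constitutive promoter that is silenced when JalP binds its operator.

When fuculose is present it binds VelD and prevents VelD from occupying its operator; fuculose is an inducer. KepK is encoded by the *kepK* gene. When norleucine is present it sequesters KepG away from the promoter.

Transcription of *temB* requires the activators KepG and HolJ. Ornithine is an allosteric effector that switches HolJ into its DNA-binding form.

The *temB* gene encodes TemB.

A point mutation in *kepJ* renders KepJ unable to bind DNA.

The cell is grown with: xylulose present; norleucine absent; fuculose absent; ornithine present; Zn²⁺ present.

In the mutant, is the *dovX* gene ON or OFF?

ON

Fuculose is absent, so VelD is active.
KepJ is non-functional in this strain, so it has no effect.
With repressor VelD bound, *kepK* is not transcribed.
So KepK is not produced.
Norleucine is absent, so KepG is active.
Ornithine is present, so HolJ is active.
No repressor is bound and KepG and HolJ are active, so *temB* is transcribed.
So TemB is produced and active.
No repressor is bound and TemB is active, so *dovX* is transcribed.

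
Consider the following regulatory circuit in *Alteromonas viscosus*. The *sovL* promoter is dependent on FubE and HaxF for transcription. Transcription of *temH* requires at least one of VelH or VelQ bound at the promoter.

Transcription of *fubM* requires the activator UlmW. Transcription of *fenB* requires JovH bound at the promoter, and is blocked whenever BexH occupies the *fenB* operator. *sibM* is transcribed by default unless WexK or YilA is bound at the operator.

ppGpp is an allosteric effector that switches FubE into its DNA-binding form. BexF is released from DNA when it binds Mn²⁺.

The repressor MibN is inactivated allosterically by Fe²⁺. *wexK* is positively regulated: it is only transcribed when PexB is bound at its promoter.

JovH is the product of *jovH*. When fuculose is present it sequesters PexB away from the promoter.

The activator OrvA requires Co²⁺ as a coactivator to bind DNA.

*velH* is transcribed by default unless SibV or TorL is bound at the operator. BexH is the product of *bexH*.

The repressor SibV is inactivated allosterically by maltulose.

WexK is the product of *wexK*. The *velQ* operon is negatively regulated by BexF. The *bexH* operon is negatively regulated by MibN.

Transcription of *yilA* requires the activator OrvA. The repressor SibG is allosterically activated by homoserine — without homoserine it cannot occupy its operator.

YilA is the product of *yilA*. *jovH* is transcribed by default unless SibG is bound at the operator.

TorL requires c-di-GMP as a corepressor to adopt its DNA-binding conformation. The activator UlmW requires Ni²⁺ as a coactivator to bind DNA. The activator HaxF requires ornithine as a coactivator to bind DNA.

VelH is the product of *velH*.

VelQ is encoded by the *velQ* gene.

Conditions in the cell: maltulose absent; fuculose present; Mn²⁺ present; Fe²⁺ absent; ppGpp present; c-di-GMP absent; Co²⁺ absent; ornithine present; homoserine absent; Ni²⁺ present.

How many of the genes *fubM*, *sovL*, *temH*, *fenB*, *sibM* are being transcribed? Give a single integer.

5

Ni²⁺ is present, so UlmW is active.
No repressor is bound and UlmW is active, so *fubM* is transcribed.
→ *fubM* is ON.
ppGpp is present, so FubE is active.
Ornithine is present, so HaxF is active.
No repressor is bound and FubE and HaxF are active, so *sovL* is transcribed.
→ *sovL* is ON.
Maltulose is absent, so SibV is active.
c-di-GMP is absent, so TorL is inactive.
With repressor SibV bound, *velH* is not transcribed.
So VelH is not produced.
Mn²⁺ is present, so BexF is inactive.
With no repressor bound, *velQ* is transcribed.
So VelQ is produced and active.
Activator VelQ is present, so *temH* is transcribed.
→ *temH* is ON.
Homoserine is absent, so SibG is inactive.
With no repressor bound, *jovH* is transcribed.
So JovH is produced and active.
Fe²⁺ is absent, so MibN is active.
With repressor MibN bound, *bexH* is not transcribed.
So BexH is not produced.
No repressor is bound and JovH is active, so *fenB* is transcribed.
→ *fenB* is ON.
Fuculose is present, so PexB is inactive.
Required activator PexB is absent, so *wexK* is not transcribed.
So WexK is not produced.
Co²⁺ is absent, so OrvA is inactive.
Required activator OrvA is absent, so *yilA* is not transcribed.
So YilA is not produced.
With no repressor bound, *sibM* is transcribed.
→ *sibM* is ON.
5 of the 5 genes are transcribed.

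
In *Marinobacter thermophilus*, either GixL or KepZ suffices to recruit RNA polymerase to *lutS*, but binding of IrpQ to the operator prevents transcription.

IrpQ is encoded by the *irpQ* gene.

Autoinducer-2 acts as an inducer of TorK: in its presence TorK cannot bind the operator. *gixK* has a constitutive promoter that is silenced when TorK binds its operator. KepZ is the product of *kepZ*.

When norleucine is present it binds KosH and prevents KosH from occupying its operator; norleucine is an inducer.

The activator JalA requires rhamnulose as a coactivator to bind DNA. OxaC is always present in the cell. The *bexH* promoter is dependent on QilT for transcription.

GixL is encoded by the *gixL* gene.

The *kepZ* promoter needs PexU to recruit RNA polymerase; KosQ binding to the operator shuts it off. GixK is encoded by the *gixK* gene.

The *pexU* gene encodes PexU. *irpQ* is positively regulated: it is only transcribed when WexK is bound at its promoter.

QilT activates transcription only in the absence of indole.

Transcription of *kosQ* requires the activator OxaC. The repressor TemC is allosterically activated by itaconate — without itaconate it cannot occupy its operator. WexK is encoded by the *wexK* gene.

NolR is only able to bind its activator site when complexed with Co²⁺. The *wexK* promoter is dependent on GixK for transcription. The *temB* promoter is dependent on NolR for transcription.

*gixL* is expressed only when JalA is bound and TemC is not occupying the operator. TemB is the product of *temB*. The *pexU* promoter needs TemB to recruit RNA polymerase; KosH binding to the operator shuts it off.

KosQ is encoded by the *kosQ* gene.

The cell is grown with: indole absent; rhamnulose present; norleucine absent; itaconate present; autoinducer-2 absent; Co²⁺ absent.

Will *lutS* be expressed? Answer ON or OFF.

Itaconate is present, so TemC is active.
Rhamnulose is present, so JalA is active.
With repressor TemC bound, *gixL* is not transcribed.
So GixL is not produced.
Autoinducer-2 is absent, so TorK is active.
With repressor TorK bound, *gixK* is not transcribed.
So GixK is not produced.
Required activator GixK is absent, so *wexK* is not transcribed.
So WexK is not produced.
Required activator WexK is absent, so *irpQ* is not transcribed.
So IrpQ is not produced.
Co²⁺ is absent, so NolR is inactive.
Required activator NolR is absent, so *temB* is not transcribed.
So TemB is not produced.
Norleucine is absent, so KosH is active.
With repressor KosH bound, *pexU* is not transcribed.
So PexU is not produced.
OxaC is produced constitutively and is active.
No repressor is bound and OxaC is active, so *kosQ* is transcribed.
So KosQ is produced and active.
With repressor KosQ bound, *kepZ* is not transcribed.
So KepZ is not produced.
No activator is available at the *lutS* promoter, so *lutS* is not transcribed.

OFF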